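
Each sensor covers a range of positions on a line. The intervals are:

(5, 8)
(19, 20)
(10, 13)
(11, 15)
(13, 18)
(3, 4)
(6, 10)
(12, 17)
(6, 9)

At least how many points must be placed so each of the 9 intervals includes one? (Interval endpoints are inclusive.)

Sorted: [3,4] [5,8] [6,9] [6,10] [10,13] [11,15] [12,17] [13,18] [19,20]
{[3,4]} hit by 4; {[5,8],[6,9],[6,10]} hit by 8; {[10,13],[11,15],[12,17],[13,18]} hit by 13; {[19,20]} hit by 20.
Points: 4, 8, 13, 20 (4 total).

4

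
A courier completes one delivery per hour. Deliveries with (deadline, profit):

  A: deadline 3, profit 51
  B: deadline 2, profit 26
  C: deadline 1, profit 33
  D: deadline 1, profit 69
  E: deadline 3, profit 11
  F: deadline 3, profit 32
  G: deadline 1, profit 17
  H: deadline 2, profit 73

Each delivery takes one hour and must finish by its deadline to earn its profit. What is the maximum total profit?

193

Sort by profit descending; place each in the latest free slot ≤ its deadline.
Profit order: H=73 D=69 A=51 C=33 F=32 B=26 G=17 E=11
Assign: H→slot 2, D→slot 1, A→slot 3, C skipped, F skipped, B skipped, G skipped, E skipped.
Slots: [1:D] [2:H] [3:A]
Profit = 69 + 73 + 51 = 193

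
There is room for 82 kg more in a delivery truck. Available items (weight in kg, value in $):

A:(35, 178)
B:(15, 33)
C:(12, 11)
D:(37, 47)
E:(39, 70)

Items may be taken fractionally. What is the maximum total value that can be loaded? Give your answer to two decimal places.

268.44

Sort by value per unit weight and fill in that order.
Order: A (178/35=5.09) > B (33/15=2.20) > E (70/39=1.79) > D (47/37=1.27) > C (11/12=0.92)
Fill: take A (35 @ 178) → take B (15 @ 33) → take 32/39 of E → 57.44; 82/82 used.
Total value = 268.44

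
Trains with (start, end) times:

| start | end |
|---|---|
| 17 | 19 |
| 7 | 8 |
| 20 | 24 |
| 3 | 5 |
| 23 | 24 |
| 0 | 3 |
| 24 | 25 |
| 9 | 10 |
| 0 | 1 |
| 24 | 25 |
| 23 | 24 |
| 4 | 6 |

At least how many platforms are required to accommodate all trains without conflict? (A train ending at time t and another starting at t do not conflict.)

3

Count concurrent intervals with a sweep; the peak is the room count.
Events (time:±→running): 0:+→1 0:+→2 1:-→1 3:-→0 3:+→1 4:+→2 5:-→1 6:-→0 7:+→1 8:-→0 9:+→1 10:-→0 17:+→1 19:-→0 20:+→1 23:+→2 23:+→3 … peak 3.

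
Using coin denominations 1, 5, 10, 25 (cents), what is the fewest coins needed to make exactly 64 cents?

7

Use the largest denomination that fits, subtract, and repeat.
64 = 2×25 + 1×10 + 4×1
Total coins = 2 + 1 + 4 = 7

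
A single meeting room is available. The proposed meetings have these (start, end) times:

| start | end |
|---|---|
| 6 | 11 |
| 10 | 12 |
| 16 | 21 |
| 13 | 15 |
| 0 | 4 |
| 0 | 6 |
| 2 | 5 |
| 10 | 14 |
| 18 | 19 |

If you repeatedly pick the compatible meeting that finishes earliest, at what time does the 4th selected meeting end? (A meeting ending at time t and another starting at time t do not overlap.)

Greedy by earliest finish: after sorting by end time, pick each interval compatible with the last pick.
By end time: (0,4), (2,5), (0,6), (6,11), (10,12), (10,14), (13,15), (18,19), (16,21).
Pick (0,4); next start ≥ 4 → (6,11); next start ≥ 11 → (13,15); next start ≥ 15 → (18,19).
Selected: (0,4) (6,11) (13,15) (18,19)

19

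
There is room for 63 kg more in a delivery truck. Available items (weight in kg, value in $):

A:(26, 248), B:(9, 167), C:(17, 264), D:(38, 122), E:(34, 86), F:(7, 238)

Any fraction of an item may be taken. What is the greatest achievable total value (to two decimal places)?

Sort by value per unit weight and fill in that order.
Order: F (238/7=34.00) > B (167/9=18.56) > C (264/17=15.53) > A (248/26=9.54) > D (122/38=3.21) > E (86/34=2.53)
Fill: take F (7 @ 238) → take B (9 @ 167) → take C (17 @ 264) → take A (26 @ 248) → take 4/38 of D → 12.84; 63/63 used.
Total value = 929.84

929.84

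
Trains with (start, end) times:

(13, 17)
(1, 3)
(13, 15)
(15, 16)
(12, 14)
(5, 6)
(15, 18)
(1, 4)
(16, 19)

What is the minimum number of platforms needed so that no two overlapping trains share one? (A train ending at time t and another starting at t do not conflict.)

3

The answer is the maximum number of intervals overlapping at any instant.
Events (time:±→running): 1:+→1 1:+→2 3:-→1 4:-→0 5:+→1 6:-→0 12:+→1 13:+→2 13:+→3 … peak 3.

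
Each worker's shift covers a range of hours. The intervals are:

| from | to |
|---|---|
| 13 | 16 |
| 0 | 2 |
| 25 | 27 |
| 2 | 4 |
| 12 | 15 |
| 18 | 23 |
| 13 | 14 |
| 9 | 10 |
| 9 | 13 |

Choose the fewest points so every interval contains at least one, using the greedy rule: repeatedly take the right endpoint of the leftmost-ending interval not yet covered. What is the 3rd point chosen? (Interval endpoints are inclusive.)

14

Sorted: [0,2] [2,4] [9,10] [9,13] [13,14] [12,15] [13,16] [18,23] [25,27]
{[0,2],[2,4]} hit by 2; {[9,10],[9,13]} hit by 10; {[13,14],[12,15],[13,16]} hit by 14; {[18,23]} hit by 23; {[25,27]} hit by 27.
Points: 2, 10, 14, 23, 27 (5 total).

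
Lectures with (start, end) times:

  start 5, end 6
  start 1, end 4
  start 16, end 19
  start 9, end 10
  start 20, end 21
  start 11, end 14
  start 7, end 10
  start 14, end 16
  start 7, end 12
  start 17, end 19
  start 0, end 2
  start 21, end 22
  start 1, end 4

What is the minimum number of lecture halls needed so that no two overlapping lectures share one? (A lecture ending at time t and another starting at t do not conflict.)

Count concurrent intervals with a sweep; the peak is the room count.
Events (time:±→running): 0:+→1 1:+→2 1:+→3 … peak 3.

3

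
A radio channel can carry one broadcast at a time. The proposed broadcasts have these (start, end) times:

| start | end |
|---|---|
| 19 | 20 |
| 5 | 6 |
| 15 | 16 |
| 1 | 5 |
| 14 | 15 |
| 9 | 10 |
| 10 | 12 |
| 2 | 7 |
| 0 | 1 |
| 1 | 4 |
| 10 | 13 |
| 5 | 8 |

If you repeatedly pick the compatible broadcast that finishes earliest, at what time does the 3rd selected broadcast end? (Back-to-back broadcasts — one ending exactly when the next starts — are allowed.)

6

By end time: (0,1), (1,4), (1,5), (5,6), (2,7), (5,8), (9,10), (10,12), (10,13), (14,15), (15,16), (19,20).
Pick (0,1); next start ≥ 1 → (1,4); next start ≥ 4 → (5,6); next start ≥ 6 → (9,10); next start ≥ 10 → (10,12); next start ≥ 12 → (14,15); next start ≥ 15 → (15,16); next start ≥ 16 → (19,20).
Selected: (0,1) (1,4) (5,6) (9,10) (10,12) (14,15) (15,16) (19,20)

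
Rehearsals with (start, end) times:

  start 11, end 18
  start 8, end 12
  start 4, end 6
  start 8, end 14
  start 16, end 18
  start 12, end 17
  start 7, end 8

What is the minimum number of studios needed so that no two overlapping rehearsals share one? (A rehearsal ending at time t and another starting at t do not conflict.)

3

Count concurrent intervals with a sweep; the peak is the room count.
Events (time:±→running): 4:+→1 6:-→0 7:+→1 8:-→0 8:+→1 8:+→2 11:+→3 … peak 3.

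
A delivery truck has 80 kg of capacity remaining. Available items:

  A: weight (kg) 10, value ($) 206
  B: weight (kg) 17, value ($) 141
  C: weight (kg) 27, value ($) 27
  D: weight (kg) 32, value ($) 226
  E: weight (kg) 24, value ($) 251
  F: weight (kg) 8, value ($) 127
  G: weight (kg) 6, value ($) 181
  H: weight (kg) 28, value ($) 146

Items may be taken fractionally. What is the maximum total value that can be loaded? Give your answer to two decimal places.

Sort by value per unit weight and fill in that order.
Ratios (sorted): G 30.17, A 20.60, F 15.88, E 10.46, B 8.29, D 7.06, H 5.21, C 1.00
take G (6 @ 181); take A (10 @ 206); take F (8 @ 127); take E (24 @ 251); take B (17 @ 141); take 15/32 of D → 105.94. Capacity used 80/80.
Total value = 1011.94

1011.94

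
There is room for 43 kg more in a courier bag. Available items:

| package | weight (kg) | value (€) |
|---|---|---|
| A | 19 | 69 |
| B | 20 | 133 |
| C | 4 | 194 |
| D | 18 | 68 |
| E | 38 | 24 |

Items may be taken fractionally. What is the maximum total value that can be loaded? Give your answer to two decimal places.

Order: C (194/4=48.50) > B (133/20=6.65) > D (68/18=3.78) > A (69/19=3.63) > E (24/38=0.63)
Fill: take C (4 @ 194) → take B (20 @ 133) → take D (18 @ 68) → take 1/19 of A → 3.63; 43/43 used.
Total value = 398.63

398.63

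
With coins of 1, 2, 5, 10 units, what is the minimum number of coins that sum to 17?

3

Use the largest denomination that fits, subtract, and repeat.
17 = 1×10 + 1×5 + 1×2
Total coins = 1 + 1 + 1 = 3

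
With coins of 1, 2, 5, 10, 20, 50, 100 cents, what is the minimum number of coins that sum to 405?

405 = 4×100 + 1×5
Total coins = 4 + 1 = 5

5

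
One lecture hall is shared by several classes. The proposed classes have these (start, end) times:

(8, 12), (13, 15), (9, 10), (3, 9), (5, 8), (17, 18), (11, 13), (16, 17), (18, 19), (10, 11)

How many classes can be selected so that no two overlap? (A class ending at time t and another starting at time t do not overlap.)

Sorted by end: (5,8)  (3,9)  (9,10)  (10,11)  (8,12)  (11,13)  (13,15)  (16,17)  (17,18)  (18,19)
take (5,8); take (9,10); take (10,11); take (11,13); take (13,15); take (16,17); take (17,18); take (18,19).
Selected 8 classes.

8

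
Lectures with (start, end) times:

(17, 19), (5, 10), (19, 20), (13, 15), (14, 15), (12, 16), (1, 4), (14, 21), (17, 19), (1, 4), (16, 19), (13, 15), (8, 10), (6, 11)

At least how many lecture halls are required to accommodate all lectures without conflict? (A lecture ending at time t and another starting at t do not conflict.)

5

The answer is the maximum number of intervals overlapping at any instant.
starts: [1, 1, 5, 6, 8, 12, 13, 13, 14, 14, 16, 17, 17, 19]
ends:   [4, 4, 10, 10, 11, 15, 15, 15, 16, 19, 19, 19, 20, 21]
s1→1 s1→2 e4→1 e4→0 s5→1 s6→2 s8→3 e10→2 e10→1 e11→0 s12→1 s13→2 s13→3 s14→4 s14→5  — peak 5.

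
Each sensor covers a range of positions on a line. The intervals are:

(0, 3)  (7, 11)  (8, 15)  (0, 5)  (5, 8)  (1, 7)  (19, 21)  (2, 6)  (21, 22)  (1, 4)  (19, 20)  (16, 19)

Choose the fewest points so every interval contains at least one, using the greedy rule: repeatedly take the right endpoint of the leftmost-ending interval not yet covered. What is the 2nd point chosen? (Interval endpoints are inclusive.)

Sort by right endpoint; whenever an interval is uncovered, place a point at its right end.
Sorted: [0,3] [1,4] [0,5] [2,6] [1,7] [5,8] [7,11] [8,15] [16,19] [19,20] [19,21] [21,22]
{[0,3],[1,4],[0,5],[2,6],[1,7]} hit by 3; {[5,8],[7,11],[8,15]} hit by 8; {[16,19],[19,20],[19,21]} hit by 19; {[21,22]} hit by 22.
Points: 3, 8, 19, 22 (4 total).

8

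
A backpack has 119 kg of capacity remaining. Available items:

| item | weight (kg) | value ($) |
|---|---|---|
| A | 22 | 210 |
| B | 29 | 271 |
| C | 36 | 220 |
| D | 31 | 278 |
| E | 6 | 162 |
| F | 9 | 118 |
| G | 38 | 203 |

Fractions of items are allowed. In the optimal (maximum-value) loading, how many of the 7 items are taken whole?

Greedy by value/weight ratio, highest first.
Ratios (sorted): E 27.00, F 13.11, A 9.55, B 9.34, D 8.97, C 6.11, G 5.34
take E (6 @ 162); take F (9 @ 118); take A (22 @ 210); take B (29 @ 271); take D (31 @ 278); take 22/36 of C → 134.44. Capacity used 119/119.
5 item(s) taken whole; one partial (take 22/36 of C).

5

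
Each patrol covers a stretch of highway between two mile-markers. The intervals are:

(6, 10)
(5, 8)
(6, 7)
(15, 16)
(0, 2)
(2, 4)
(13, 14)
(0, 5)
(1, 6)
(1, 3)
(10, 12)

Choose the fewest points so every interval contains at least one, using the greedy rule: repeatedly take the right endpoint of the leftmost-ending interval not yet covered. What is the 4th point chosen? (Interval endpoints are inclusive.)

14

Sorted: [0,2] [1,3] [2,4] [0,5] [1,6] [6,7] [5,8] [6,10] [10,12] [13,14] [15,16]
{[0,2],[1,3],[2,4],[0,5],[1,6]} hit by 2; {[6,7],[5,8],[6,10]} hit by 7; {[10,12]} hit by 12; {[13,14]} hit by 14; {[15,16]} hit by 16.
Points: 2, 7, 12, 14, 16 (5 total).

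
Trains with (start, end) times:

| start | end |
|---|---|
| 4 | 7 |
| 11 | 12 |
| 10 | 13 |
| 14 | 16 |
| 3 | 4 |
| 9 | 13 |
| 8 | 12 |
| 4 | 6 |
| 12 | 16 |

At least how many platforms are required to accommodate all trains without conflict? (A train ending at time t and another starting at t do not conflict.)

Count concurrent intervals with a sweep; the peak is the room count.
Events (time:±→running): 3:+→1 4:-→0 4:+→1 4:+→2 6:-→1 7:-→0 8:+→1 9:+→2 10:+→3 11:+→4 … peak 4.

4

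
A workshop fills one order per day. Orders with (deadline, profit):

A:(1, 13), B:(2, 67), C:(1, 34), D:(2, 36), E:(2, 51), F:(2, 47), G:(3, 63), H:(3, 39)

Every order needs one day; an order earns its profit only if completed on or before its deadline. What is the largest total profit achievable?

Profit order: B=67 G=63 E=51 F=47 H=39 D=36 C=34 A=13
Assign: B→slot 2, G→slot 3, E→slot 1, F skipped, H skipped, D skipped, C skipped, A skipped.
Slots: [1:E] [2:B] [3:G]
Profit = 51 + 67 + 63 = 181

181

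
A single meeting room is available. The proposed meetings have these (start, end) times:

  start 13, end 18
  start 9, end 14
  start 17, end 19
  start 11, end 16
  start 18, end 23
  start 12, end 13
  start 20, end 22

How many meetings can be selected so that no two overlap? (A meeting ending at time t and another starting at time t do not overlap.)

3

Order by finish time; keep every interval that doesn't clash with the previous kept one.
By end time: (12,13), (9,14), (11,16), (13,18), (17,19), (20,22), (18,23).
Pick (12,13); next start ≥ 13 → (13,18); next start ≥ 18 → (20,22).
Selected 3 meetings.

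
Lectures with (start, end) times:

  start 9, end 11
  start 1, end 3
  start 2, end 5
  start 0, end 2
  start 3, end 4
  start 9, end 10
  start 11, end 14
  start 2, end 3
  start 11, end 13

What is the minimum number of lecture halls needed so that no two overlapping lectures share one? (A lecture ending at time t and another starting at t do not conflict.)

3

Events (time:±→running): 0:+→1 1:+→2 2:-→1 2:+→2 2:+→3 … peak 3.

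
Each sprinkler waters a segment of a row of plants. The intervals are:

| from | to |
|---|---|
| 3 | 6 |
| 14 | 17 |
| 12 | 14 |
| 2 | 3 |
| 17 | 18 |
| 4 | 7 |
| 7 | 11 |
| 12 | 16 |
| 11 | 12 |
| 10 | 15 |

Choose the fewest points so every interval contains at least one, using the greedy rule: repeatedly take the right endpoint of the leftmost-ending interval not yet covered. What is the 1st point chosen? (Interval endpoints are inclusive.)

Process intervals by earliest right end; each time one isn't hit yet, stab at its right endpoint.
By right end: [2,3]  [3,6]  [4,7]  [7,11]  [11,12]  [12,14]  [10,15]  [12,16]  [14,17]  [17,18]
[2,3] uncovered → point at 3; [4,7] uncovered → point at 7; [11,12] uncovered → point at 12; [14,17] uncovered → point at 17.
Points: 3, 7, 12, 17 (4 total).

3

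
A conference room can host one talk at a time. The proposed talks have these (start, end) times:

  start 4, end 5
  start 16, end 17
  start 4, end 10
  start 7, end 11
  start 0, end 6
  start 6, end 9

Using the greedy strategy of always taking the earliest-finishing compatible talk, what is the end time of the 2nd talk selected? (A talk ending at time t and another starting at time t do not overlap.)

Sort by end time and greedily take each interval whose start is ≥ the last chosen end.
By end time: (4,5), (0,6), (6,9), (4,10), (7,11), (16,17).
Pick (4,5); next start ≥ 5 → (6,9); next start ≥ 9 → (16,17).
Selected: (4,5) (6,9) (16,17)

9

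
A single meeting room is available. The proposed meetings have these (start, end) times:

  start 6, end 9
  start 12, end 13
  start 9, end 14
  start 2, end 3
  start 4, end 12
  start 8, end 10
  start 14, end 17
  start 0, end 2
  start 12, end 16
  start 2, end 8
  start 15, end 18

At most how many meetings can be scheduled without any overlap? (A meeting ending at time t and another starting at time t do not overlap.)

5

By end time: (0,2), (2,3), (2,8), (6,9), (8,10), (4,12), (12,13), (9,14), (12,16), (14,17), (15,18).
Pick (0,2); next start ≥ 2 → (2,3); next start ≥ 3 → (6,9); next start ≥ 9 → (12,13); next start ≥ 13 → (14,17).
Selected 5 meetings.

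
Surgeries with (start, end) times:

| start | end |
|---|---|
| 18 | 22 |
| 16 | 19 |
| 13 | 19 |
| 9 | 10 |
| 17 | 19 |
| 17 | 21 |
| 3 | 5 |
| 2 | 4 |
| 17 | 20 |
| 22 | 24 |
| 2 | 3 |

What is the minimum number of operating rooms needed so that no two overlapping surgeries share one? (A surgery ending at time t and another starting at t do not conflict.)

6

The answer is the maximum number of intervals overlapping at any instant.
starts: [2, 2, 3, 9, 13, 16, 17, 17, 17, 18, 22]
ends:   [3, 4, 5, 10, 19, 19, 19, 20, 21, 22, 24]
s2→1 s2→2 e3→1 s3→2 e4→1 e5→0 s9→1 e10→0 s13→1 s16→2 s17→3 s17→4 s17→5 s18→6  — peak 6.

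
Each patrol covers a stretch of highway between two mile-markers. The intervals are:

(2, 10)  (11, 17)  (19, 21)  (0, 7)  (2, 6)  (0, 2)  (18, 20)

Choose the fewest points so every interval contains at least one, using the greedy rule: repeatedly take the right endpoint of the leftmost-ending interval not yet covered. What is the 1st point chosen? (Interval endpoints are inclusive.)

2

Process intervals by earliest right end; each time one isn't hit yet, stab at its right endpoint.
Sorted: [0,2] [2,6] [0,7] [2,10] [11,17] [18,20] [19,21]
{[0,2],[2,6],[0,7],[2,10]} hit by 2; {[11,17]} hit by 17; {[18,20],[19,21]} hit by 20.
Points: 2, 17, 20 (3 total).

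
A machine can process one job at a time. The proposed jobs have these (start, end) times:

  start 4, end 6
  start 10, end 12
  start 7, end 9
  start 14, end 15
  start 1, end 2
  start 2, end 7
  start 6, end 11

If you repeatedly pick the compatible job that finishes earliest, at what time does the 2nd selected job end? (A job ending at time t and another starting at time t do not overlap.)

Greedy by earliest finish: after sorting by end time, pick each interval compatible with the last pick.
By end time: (1,2), (4,6), (2,7), (7,9), (6,11), (10,12), (14,15).
Pick (1,2); next start ≥ 2 → (4,6); next start ≥ 6 → (7,9); next start ≥ 9 → (10,12); next start ≥ 12 → (14,15).
Selected: (1,2) (4,6) (7,9) (10,12) (14,15)

6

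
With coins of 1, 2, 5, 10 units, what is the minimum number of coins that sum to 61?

Use the largest denomination that fits, subtract, and repeat.
61 − 6×10→1 − 1×1→0
Total coins = 6 + 1 = 7

7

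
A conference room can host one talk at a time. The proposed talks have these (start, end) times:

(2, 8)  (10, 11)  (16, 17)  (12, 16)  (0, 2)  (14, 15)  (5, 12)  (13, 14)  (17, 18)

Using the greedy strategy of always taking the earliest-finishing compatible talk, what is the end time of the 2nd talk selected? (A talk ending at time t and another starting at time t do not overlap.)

Order by finish time; keep every interval that doesn't clash with the previous kept one.
Sorted by end: (0,2)  (2,8)  (10,11)  (5,12)  (13,14)  (14,15)  (12,16)  (16,17)  (17,18)
take (0,2); take (2,8); take (10,11); take (13,14); take (14,15); skip (12,16); take (16,17); take (17,18).
Selected: (0,2) (2,8) (10,11) (13,14) (14,15) (16,17) (17,18)

8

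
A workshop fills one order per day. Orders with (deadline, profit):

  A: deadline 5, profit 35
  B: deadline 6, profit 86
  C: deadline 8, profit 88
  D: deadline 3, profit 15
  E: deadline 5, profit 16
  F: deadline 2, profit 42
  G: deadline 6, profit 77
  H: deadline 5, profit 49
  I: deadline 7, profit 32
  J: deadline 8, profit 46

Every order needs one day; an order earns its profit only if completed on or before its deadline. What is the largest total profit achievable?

Sort by profit descending; place each in the latest free slot ≤ its deadline.
By profit: C(d8,88), B(d6,86), G(d6,77), H(d5,49), J(d8,46), F(d2,42), A(d5,35), I(d7,32), E(d5,16), D(d3,15)
C→slot 8; B→slot 6; G→slot 5; H→slot 4; J→slot 7; F→slot 2; A→slot 3; I→slot 1; E skipped; D skipped.
Profit = 32 + 42 + 35 + 49 + 77 + 86 + 46 + 88 = 455

455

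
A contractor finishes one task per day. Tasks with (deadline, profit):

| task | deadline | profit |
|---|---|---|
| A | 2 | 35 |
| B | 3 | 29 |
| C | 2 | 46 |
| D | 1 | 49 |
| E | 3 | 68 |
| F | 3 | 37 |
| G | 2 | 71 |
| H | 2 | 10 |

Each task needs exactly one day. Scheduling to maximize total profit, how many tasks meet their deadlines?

3

By profit: G(d2,71), E(d3,68), D(d1,49), C(d2,46), F(d3,37), A(d2,35), B(d3,29), H(d2,10)
G→slot 2; E→slot 3; D→slot 1; C skipped; F skipped; A skipped; B skipped; H skipped.
3 of 8 scheduled.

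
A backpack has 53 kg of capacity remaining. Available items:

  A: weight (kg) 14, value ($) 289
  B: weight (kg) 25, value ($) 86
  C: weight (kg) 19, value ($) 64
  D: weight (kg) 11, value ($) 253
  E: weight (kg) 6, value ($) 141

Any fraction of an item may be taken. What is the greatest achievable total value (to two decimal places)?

Greedy by value/weight ratio, highest first.
Order: E (141/6=23.50) > D (253/11=23.00) > A (289/14=20.64) > B (86/25=3.44) > C (64/19=3.37)
Fill: take E (6 @ 141) → take D (11 @ 253) → take A (14 @ 289) → take 22/25 of B → 75.68; 53/53 used.
Total value = 758.68

758.68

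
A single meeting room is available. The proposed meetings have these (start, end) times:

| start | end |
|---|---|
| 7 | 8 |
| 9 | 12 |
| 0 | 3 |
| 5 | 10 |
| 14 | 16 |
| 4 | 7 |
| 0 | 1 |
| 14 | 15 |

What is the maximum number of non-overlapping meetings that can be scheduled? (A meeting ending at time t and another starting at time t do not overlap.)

Sorted by end: (0,1)  (0,3)  (4,7)  (7,8)  (5,10)  (9,12)  (14,15)  (14,16)
take (0,1); skip (0,3); take (4,7); take (7,8); take (9,12); take (14,15).
Selected 5 meetings.

5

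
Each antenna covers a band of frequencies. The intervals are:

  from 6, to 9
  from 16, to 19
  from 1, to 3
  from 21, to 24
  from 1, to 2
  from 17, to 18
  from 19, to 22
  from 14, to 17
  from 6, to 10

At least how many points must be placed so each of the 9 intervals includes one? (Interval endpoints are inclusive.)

By right end: [1,2]  [1,3]  [6,9]  [6,10]  [14,17]  [17,18]  [16,19]  [19,22]  [21,24]
[1,2] uncovered → point at 2; [6,9] uncovered → point at 9; [14,17] uncovered → point at 17; [19,22] uncovered → point at 22.
Points: 2, 9, 17, 22 (4 total).

4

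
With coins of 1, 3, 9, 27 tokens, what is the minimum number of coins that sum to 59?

5

59 = 2×27 + 1×3 + 2×1
Total coins = 2 + 1 + 2 = 5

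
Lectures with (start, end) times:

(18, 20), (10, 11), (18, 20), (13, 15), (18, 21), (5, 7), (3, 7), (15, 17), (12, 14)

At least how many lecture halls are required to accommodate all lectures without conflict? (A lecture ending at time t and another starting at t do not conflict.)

3

Count concurrent intervals with a sweep; the peak is the room count.
Events (time:±→running): 3:+→1 5:+→2 7:-→1 7:-→0 10:+→1 11:-→0 12:+→1 13:+→2 14:-→1 15:-→0 15:+→1 17:-→0 18:+→1 18:+→2 18:+→3 … peak 3.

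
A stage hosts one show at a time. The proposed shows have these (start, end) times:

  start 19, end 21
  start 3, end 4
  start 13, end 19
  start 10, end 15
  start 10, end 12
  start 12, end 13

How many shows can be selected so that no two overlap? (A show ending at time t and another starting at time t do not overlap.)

5

Greedy by earliest finish: after sorting by end time, pick each interval compatible with the last pick.
By end time: (3,4), (10,12), (12,13), (10,15), (13,19), (19,21).
Pick (3,4); next start ≥ 4 → (10,12); next start ≥ 12 → (12,13); next start ≥ 13 → (13,19); next start ≥ 19 → (19,21).
Selected 5 shows.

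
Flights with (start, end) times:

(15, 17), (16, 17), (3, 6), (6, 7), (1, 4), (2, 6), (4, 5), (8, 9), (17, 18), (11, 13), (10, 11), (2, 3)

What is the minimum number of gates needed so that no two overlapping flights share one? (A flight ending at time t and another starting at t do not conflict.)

starts: [1, 2, 2, 3, 4, 6, 8, 10, 11, 15, 16, 17]
ends:   [3, 4, 5, 6, 6, 7, 9, 11, 13, 17, 17, 18]
s1→1 s2→2 s2→3  — peak 3.

3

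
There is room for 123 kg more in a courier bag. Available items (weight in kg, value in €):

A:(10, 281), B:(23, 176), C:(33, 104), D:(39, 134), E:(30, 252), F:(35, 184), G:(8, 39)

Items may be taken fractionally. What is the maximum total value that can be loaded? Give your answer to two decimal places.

990.41

Sort by value per unit weight and fill in that order.
Ratios (sorted): A 28.10, E 8.40, B 7.65, F 5.26, G 4.88, D 3.44, C 3.15
take A (10 @ 281); take E (30 @ 252); take B (23 @ 176); take F (35 @ 184); take G (8 @ 39); take 17/39 of D → 58.41. Capacity used 123/123.
Total value = 990.41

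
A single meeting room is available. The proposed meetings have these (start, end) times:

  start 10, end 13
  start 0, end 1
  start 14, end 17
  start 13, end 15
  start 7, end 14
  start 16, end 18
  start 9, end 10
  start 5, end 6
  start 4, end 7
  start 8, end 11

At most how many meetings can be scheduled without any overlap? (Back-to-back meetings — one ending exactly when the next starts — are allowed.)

6

Sorted by end: (0,1)  (5,6)  (4,7)  (9,10)  (8,11)  (10,13)  (7,14)  (13,15)  (14,17)  (16,18)
take (0,1); take (5,6); skip (4,7); take (9,10); skip (8,11); take (10,13); skip (7,14); take (13,15); take (16,18).
Selected 6 meetings.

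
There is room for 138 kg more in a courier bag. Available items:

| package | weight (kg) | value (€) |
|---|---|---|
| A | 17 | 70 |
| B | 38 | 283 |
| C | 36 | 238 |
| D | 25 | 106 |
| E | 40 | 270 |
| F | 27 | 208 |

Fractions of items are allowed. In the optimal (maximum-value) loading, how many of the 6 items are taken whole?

Sort by value per unit weight and fill in that order.
Order: F (208/27=7.70) > B (283/38=7.45) > E (270/40=6.75) > C (238/36=6.61) > D (106/25=4.24) > A (70/17=4.12)
Fill: take F (27 @ 208) → take B (38 @ 283) → take E (40 @ 270) → take 33/36 of C → 218.17; 138/138 used.
3 item(s) taken whole; one partial (take 33/36 of C).

3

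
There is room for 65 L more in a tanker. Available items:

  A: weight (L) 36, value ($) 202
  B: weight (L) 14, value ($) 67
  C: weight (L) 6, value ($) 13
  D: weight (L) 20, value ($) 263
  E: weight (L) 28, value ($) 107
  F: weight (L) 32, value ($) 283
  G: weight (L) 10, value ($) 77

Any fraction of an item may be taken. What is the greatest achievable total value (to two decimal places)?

Sort by value per unit weight and fill in that order.
Order: D (263/20=13.15) > F (283/32=8.84) > G (77/10=7.70) > A (202/36=5.61) > B (67/14=4.79) > E (107/28=3.82) > C (13/6=2.17)
Fill: take D (20 @ 263) → take F (32 @ 283) → take G (10 @ 77) → take 3/36 of A → 16.83; 65/65 used.
Total value = 639.83

639.83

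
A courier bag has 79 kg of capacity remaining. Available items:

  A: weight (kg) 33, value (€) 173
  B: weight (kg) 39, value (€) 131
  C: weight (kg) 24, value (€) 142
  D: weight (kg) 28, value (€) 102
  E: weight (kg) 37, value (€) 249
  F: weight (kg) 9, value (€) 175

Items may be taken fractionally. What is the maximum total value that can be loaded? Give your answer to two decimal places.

613.18

Ratios (sorted): F 19.44, E 6.73, C 5.92, A 5.24, D 3.64, B 3.36
take F (9 @ 175); take E (37 @ 249); take C (24 @ 142); take 9/33 of A → 47.18. Capacity used 79/79.
Total value = 613.18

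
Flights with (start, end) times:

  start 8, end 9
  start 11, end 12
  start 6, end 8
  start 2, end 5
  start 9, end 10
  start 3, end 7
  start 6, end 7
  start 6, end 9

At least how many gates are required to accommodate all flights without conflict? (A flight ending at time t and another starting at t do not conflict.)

The answer is the maximum number of intervals overlapping at any instant.
starts: [2, 3, 6, 6, 6, 8, 9, 11]
ends:   [5, 7, 7, 8, 9, 9, 10, 12]
s2→1 s3→2 e5→1 s6→2 s6→3 s6→4  — peak 4.

4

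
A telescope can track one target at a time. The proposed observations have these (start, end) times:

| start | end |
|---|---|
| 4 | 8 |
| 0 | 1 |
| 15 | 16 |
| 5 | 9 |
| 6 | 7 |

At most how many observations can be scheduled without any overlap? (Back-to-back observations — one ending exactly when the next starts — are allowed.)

Greedy by earliest finish: after sorting by end time, pick each interval compatible with the last pick.
By end time: (0,1), (6,7), (4,8), (5,9), (15,16).
Pick (0,1); next start ≥ 1 → (6,7); next start ≥ 7 → (15,16).
Selected 3 observations.

3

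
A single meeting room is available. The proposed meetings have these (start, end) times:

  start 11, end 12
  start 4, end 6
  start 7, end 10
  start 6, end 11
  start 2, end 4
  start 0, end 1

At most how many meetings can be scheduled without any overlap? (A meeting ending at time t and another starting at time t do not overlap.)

5

Greedy by earliest finish: after sorting by end time, pick each interval compatible with the last pick.
Sorted by end: (0,1)  (2,4)  (4,6)  (7,10)  (6,11)  (11,12)
take (0,1); take (2,4); take (4,6); take (7,10); take (11,12).
Selected 5 meetings.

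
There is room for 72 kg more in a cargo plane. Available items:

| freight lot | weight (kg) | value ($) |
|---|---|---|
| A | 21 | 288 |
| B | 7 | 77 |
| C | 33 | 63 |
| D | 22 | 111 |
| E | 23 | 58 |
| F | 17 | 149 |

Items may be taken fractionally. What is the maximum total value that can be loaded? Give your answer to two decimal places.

637.61

Ratios (sorted): A 13.71, B 11.00, F 8.76, D 5.05, E 2.52, C 1.91
take A (21 @ 288); take B (7 @ 77); take F (17 @ 149); take D (22 @ 111); take 5/23 of E → 12.61. Capacity used 72/72.
Total value = 637.61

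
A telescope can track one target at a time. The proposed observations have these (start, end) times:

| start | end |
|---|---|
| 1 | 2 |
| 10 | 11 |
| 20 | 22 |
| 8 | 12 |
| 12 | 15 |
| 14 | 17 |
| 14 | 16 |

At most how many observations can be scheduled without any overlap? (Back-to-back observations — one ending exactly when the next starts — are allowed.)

Greedy by earliest finish: after sorting by end time, pick each interval compatible with the last pick.
By end time: (1,2), (10,11), (8,12), (12,15), (14,16), (14,17), (20,22).
Pick (1,2); next start ≥ 2 → (10,11); next start ≥ 11 → (12,15); next start ≥ 15 → (20,22).
Selected 4 observations.

4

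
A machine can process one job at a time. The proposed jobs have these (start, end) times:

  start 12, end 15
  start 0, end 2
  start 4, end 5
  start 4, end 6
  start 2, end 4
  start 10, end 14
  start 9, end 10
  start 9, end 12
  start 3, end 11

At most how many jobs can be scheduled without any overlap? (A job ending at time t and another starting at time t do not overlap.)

5

Order by finish time; keep every interval that doesn't clash with the previous kept one.
Sorted by end: (0,2)  (2,4)  (4,5)  (4,6)  (9,10)  (3,11)  (9,12)  (10,14)  (12,15)
take (0,2); take (2,4); take (4,5); take (9,10); take (10,14).
Selected 5 jobs.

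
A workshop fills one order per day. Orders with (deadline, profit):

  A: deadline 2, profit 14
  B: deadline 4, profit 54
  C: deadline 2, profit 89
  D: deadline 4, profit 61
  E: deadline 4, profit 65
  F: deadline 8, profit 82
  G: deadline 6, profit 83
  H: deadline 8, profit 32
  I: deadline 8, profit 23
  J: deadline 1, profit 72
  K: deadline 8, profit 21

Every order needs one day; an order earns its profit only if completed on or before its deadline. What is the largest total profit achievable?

Sort by profit descending; place each in the latest free slot ≤ its deadline.
By profit: C(d2,89), G(d6,83), F(d8,82), J(d1,72), E(d4,65), D(d4,61), B(d4,54), H(d8,32), I(d8,23), K(d8,21), A(d2,14)
C→slot 2; G→slot 6; F→slot 8; J→slot 1; E→slot 4; D→slot 3; B skipped; H→slot 7; I→slot 5; K skipped; A skipped.
Profit = 72 + 89 + 61 + 65 + 23 + 83 + 32 + 82 = 507

507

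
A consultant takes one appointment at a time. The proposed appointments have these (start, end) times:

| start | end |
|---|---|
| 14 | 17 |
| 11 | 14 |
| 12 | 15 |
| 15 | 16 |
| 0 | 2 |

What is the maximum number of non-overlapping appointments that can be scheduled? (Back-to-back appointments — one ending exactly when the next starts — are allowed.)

Greedy by earliest finish: after sorting by end time, pick each interval compatible with the last pick.
Sorted by end: (0,2)  (11,14)  (12,15)  (15,16)  (14,17)
take (0,2); take (11,14); skip (12,15); take (15,16).
Selected 3 appointments.

3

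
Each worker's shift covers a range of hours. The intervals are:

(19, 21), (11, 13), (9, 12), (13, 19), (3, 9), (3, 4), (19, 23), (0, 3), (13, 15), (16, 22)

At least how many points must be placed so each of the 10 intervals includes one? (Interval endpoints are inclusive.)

By right end: [0,3]  [3,4]  [3,9]  [9,12]  [11,13]  [13,15]  [13,19]  [19,21]  [16,22]  [19,23]
[0,3] uncovered → point at 3; [9,12] uncovered → point at 12; [13,15] uncovered → point at 15; [19,21] uncovered → point at 21.
Points: 3, 12, 15, 21 (4 total).

4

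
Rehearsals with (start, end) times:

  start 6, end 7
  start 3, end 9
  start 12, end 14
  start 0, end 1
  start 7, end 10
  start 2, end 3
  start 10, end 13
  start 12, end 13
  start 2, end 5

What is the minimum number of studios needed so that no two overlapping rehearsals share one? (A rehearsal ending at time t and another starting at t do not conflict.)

starts: [0, 2, 2, 3, 6, 7, 10, 12, 12]
ends:   [1, 3, 5, 7, 9, 10, 13, 13, 14]
s0→1 e1→0 s2→1 s2→2 e3→1 s3→2 e5→1 s6→2 e7→1 s7→2 e9→1 e10→0 s10→1 s12→2 s12→3  — peak 3.

3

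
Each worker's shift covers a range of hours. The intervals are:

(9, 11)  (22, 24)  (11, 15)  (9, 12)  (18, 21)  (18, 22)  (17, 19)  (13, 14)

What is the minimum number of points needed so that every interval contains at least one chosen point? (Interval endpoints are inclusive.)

By right end: [9,11]  [9,12]  [13,14]  [11,15]  [17,19]  [18,21]  [18,22]  [22,24]
[9,11] uncovered → point at 11; [13,14] uncovered → point at 14; [17,19] uncovered → point at 19; [22,24] uncovered → point at 24.
Points: 11, 14, 19, 24 (4 total).

4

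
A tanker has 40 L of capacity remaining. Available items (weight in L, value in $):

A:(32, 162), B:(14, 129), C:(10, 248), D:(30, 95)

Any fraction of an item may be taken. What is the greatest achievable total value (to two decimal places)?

458.00

Order: C (248/10=24.80) > B (129/14=9.21) > A (162/32=5.06) > D (95/30=3.17)
Fill: take C (10 @ 248) → take B (14 @ 129) → take 16/32 of A → 81.00; 40/40 used.
Total value = 458.00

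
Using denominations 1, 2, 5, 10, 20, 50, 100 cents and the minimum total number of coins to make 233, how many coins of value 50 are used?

0

Use the largest denomination that fits, subtract, and repeat.
233 − 2×100→33 − 1×20→13 − 1×10→3 − 1×2→1 − 1×1→0
Count of 50: 0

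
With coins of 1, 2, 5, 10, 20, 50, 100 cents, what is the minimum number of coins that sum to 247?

247 − 2×100→47 − 2×20→7 − 1×5→2 − 1×2→0
Total coins = 2 + 2 + 1 + 1 = 6

6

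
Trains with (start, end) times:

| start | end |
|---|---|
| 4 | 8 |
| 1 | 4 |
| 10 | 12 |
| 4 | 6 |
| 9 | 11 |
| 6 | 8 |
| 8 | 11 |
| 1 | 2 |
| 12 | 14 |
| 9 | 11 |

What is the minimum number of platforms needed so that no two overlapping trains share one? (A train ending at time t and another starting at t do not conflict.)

Events (time:±→running): 1:+→1 1:+→2 2:-→1 4:-→0 4:+→1 4:+→2 6:-→1 6:+→2 8:-→1 8:-→0 8:+→1 9:+→2 9:+→3 10:+→4 … peak 4.

4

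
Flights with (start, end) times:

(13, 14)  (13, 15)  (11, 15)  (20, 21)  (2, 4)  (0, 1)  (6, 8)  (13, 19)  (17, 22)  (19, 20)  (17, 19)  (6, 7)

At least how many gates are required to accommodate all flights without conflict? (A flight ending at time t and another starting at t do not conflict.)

Events (time:±→running): 0:+→1 1:-→0 2:+→1 4:-→0 6:+→1 6:+→2 7:-→1 8:-→0 11:+→1 13:+→2 13:+→3 13:+→4 … peak 4.

4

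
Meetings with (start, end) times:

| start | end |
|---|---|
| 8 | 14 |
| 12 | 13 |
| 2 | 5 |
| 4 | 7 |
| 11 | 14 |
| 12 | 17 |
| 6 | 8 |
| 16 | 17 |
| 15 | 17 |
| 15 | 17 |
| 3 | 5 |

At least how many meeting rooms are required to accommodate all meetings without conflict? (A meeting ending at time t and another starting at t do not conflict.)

4

Count concurrent intervals with a sweep; the peak is the room count.
Events (time:±→running): 2:+→1 3:+→2 4:+→3 5:-→2 5:-→1 6:+→2 7:-→1 8:-→0 8:+→1 11:+→2 12:+→3 12:+→4 … peak 4.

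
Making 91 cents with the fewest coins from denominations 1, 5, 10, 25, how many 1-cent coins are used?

91 − 3×25→16 − 1×10→6 − 1×5→1 − 1×1→0
Count of 1: 1

1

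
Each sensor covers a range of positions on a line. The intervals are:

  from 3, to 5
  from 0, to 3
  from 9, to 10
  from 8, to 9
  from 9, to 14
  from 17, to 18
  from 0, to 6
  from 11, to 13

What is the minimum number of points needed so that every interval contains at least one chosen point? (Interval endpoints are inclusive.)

4

By right end: [0,3]  [3,5]  [0,6]  [8,9]  [9,10]  [11,13]  [9,14]  [17,18]
[0,3] uncovered → point at 3; [8,9] uncovered → point at 9; [11,13] uncovered → point at 13; [17,18] uncovered → point at 18.
Points: 3, 9, 13, 18 (4 total).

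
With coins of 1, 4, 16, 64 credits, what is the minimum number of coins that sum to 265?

265 − 4×64→9 − 2×4→1 − 1×1→0
Total coins = 4 + 2 + 1 = 7

7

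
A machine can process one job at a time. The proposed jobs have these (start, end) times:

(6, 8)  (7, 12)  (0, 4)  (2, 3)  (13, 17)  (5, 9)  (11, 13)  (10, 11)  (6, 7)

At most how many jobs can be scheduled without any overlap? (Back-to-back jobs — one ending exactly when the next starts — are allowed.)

Sort by end time and greedily take each interval whose start is ≥ the last chosen end.
By end time: (2,3), (0,4), (6,7), (6,8), (5,9), (10,11), (7,12), (11,13), (13,17).
Pick (2,3); next start ≥ 3 → (6,7); next start ≥ 7 → (10,11); next start ≥ 11 → (11,13); next start ≥ 13 → (13,17).
Selected 5 jobs.

5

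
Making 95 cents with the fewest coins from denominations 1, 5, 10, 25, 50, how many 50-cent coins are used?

95 − 1×50→45 − 1×25→20 − 2×10→0
Count of 50: 1

1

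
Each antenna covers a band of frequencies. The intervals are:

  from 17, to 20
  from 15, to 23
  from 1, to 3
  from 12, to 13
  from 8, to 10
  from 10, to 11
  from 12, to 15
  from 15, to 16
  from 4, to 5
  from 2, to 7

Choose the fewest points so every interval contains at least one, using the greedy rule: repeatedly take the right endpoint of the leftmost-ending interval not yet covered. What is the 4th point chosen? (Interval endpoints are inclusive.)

13

Process intervals by earliest right end; each time one isn't hit yet, stab at its right endpoint.
By right end: [1,3]  [4,5]  [2,7]  [8,10]  [10,11]  [12,13]  [12,15]  [15,16]  [17,20]  [15,23]
[1,3] uncovered → point at 3; [4,5] uncovered → point at 5; [8,10] uncovered → point at 10; [12,13] uncovered → point at 13; [15,16] uncovered → point at 16; [17,20] uncovered → point at 20.
Points: 3, 5, 10, 13, 16, 20 (6 total).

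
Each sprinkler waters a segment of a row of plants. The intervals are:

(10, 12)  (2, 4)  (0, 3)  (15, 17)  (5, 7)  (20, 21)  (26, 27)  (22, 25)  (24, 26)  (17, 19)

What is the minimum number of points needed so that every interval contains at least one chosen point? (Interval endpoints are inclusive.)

By right end: [0,3]  [2,4]  [5,7]  [10,12]  [15,17]  [17,19]  [20,21]  [22,25]  [24,26]  [26,27]
[0,3] uncovered → point at 3; [5,7] uncovered → point at 7; [10,12] uncovered → point at 12; [15,17] uncovered → point at 17; [20,21] uncovered → point at 21; [22,25] uncovered → point at 25; [26,27] uncovered → point at 27.
Points: 3, 7, 12, 17, 21, 25, 27 (7 total).

7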